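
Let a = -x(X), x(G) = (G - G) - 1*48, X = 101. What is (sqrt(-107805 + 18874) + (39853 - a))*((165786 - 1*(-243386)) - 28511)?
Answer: 15152211105 + 380661*I*sqrt(88931) ≈ 1.5152e+10 + 1.1352e+8*I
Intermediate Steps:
x(G) = -48 (x(G) = 0 - 48 = -48)
a = 48 (a = -1*(-48) = 48)
(sqrt(-107805 + 18874) + (39853 - a))*((165786 - 1*(-243386)) - 28511) = (sqrt(-107805 + 18874) + (39853 - 1*48))*((165786 - 1*(-243386)) - 28511) = (sqrt(-88931) + (39853 - 48))*((165786 + 243386) - 28511) = (I*sqrt(88931) + 39805)*(409172 - 28511) = (39805 + I*sqrt(88931))*380661 = 15152211105 + 380661*I*sqrt(88931)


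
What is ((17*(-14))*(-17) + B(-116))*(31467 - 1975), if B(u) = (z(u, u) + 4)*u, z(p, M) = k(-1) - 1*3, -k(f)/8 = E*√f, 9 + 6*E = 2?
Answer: 115903560 - 95790016*I/3 ≈ 1.159e+8 - 3.193e+7*I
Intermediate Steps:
E = -7/6 (E = -3/2 + (⅙)*2 = -3/2 + ⅓ = -7/6 ≈ -1.1667)
k(f) = 28*√f/3 (k(f) = -(-28)*√f/3 = 28*√f/3)
z(p, M) = -3 + 28*I/3 (z(p, M) = 28*√(-1)/3 - 1*3 = 28*I/3 - 3 = -3 + 28*I/3)
B(u) = u*(1 + 28*I/3) (B(u) = ((-3 + 28*I/3) + 4)*u = (1 + 28*I/3)*u = u*(1 + 28*I/3))
((17*(-14))*(-17) + B(-116))*(31467 - 1975) = ((17*(-14))*(-17) + (⅓)*(-116)*(3 + 28*I))*(31467 - 1975) = (-238*(-17) + (-116 - 3248*I/3))*29492 = (4046 + (-116 - 3248*I/3))*29492 = (3930 - 3248*I/3)*29492 = 115903560 - 95790016*I/3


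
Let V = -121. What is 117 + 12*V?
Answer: -1335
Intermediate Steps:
117 + 12*V = 117 + 12*(-121) = 117 - 1452 = -1335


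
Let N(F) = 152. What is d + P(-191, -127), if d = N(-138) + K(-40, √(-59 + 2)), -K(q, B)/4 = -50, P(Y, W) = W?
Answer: 225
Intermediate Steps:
K(q, B) = 200 (K(q, B) = -4*(-50) = 200)
d = 352 (d = 152 + 200 = 352)
d + P(-191, -127) = 352 - 127 = 225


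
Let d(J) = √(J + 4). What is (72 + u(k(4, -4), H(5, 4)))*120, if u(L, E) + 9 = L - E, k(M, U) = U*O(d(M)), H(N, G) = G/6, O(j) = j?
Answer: 7480 - 960*√2 ≈ 6122.4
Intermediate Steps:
d(J) = √(4 + J)
H(N, G) = G/6 (H(N, G) = G*(⅙) = G/6)
k(M, U) = U*√(4 + M)
u(L, E) = -9 + L - E (u(L, E) = -9 + (L - E) = -9 + L - E)
(72 + u(k(4, -4), H(5, 4)))*120 = (72 + (-9 - 4*√(4 + 4) - 4/6))*120 = (72 + (-9 - 8*√2 - 1*⅔))*120 = (72 + (-9 - 8*√2 - ⅔))*120 = (72 + (-29/3 - 8*√2))*120 = (187/3 - 8*√2)*120 = 7480 - 960*√2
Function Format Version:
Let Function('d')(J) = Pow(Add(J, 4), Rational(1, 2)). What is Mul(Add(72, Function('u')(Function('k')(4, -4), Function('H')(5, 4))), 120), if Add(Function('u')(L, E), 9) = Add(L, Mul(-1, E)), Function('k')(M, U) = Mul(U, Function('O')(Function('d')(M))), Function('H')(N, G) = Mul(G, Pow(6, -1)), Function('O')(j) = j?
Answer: Add(7480, Mul(-960, Pow(2, Rational(1, 2)))) ≈ 6122.4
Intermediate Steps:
Function('d')(J) = Pow(Add(4, J), Rational(1, 2))
Function('H')(N, G) = Mul(Rational(1, 6), G) (Function('H')(N, G) = Mul(G, Rational(1, 6)) = Mul(Rational(1, 6), G))
Function('k')(M, U) = Mul(U, Pow(Add(4, M), Rational(1, 2)))
Function('u')(L, E) = Add(-9, L, Mul(-1, E)) (Function('u')(L, E) = Add(-9, Add(L, Mul(-1, E))) = Add(-9, L, Mul(-1, E)))
Mul(Add(72, Function('u')(Function('k')(4, -4), Function('H')(5, 4))), 120) = Mul(Add(72, Add(-9, Mul(-4, Pow(Add(4, 4), Rational(1, 2))), Mul(-1, Mul(Rational(1, 6), 4)))), 120) = Mul(Add(72, Add(-9, Mul(-4, Pow(8, Rational(1, 2))), Mul(-1, Rational(2, 3)))), 120) = Mul(Add(72, Add(-9, Mul(-4, Mul(2, Pow(2, Rational(1, 2)))), Rational(-2, 3))), 120) = Mul(Add(72, Add(-9, Mul(-8, Pow(2, Rational(1, 2))), Rational(-2, 3))), 120) = Mul(Add(72, Add(Rational(-29, 3), Mul(-8, Pow(2, Rational(1, 2))))), 120) = Mul(Add(Rational(187, 3), Mul(-8, Pow(2, Rational(1, 2)))), 120) = Add(7480, Mul(-960, Pow(2, Rational(1, 2))))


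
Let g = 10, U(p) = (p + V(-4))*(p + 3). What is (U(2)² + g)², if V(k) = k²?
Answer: 65772100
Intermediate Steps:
U(p) = (3 + p)*(16 + p) (U(p) = (p + (-4)²)*(p + 3) = (p + 16)*(3 + p) = (16 + p)*(3 + p) = (3 + p)*(16 + p))
(U(2)² + g)² = ((48 + 2² + 19*2)² + 10)² = ((48 + 4 + 38)² + 10)² = (90² + 10)² = (8100 + 10)² = 8110² = 65772100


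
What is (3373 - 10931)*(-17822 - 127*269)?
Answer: 392902630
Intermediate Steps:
(3373 - 10931)*(-17822 - 127*269) = -7558*(-17822 - 34163) = -7558*(-51985) = 392902630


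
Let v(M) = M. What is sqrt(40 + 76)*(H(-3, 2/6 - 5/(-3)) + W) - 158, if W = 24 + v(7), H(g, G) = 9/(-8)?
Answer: -158 + 239*sqrt(29)/4 ≈ 163.76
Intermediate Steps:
H(g, G) = -9/8 (H(g, G) = 9*(-1/8) = -9/8)
W = 31 (W = 24 + 7 = 31)
sqrt(40 + 76)*(H(-3, 2/6 - 5/(-3)) + W) - 158 = sqrt(40 + 76)*(-9/8 + 31) - 158 = sqrt(116)*(239/8) - 158 = (2*sqrt(29))*(239/8) - 158 = 239*sqrt(29)/4 - 158 = -158 + 239*sqrt(29)/4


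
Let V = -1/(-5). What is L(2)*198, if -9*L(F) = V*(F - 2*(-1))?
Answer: -88/5 ≈ -17.600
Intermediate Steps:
V = ⅕ (V = -1*(-⅕) = ⅕ ≈ 0.20000)
L(F) = -2/45 - F/45 (L(F) = -(F - 2*(-1))/45 = -(F + 2)/45 = -(2 + F)/45 = -(⅖ + F/5)/9 = -2/45 - F/45)
L(2)*198 = (-2/45 - 1/45*2)*198 = (-2/45 - 2/45)*198 = -4/45*198 = -88/5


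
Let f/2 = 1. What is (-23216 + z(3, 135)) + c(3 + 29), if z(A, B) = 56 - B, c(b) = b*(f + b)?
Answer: -22207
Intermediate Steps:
f = 2 (f = 2*1 = 2)
c(b) = b*(2 + b)
(-23216 + z(3, 135)) + c(3 + 29) = (-23216 + (56 - 1*135)) + (3 + 29)*(2 + (3 + 29)) = (-23216 + (56 - 135)) + 32*(2 + 32) = (-23216 - 79) + 32*34 = -23295 + 1088 = -22207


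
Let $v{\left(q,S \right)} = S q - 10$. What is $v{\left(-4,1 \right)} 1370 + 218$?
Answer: $-18962$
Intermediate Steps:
$v{\left(q,S \right)} = -10 + S q$
$v{\left(-4,1 \right)} 1370 + 218 = \left(-10 + 1 \left(-4\right)\right) 1370 + 218 = \left(-10 - 4\right) 1370 + 218 = \left(-14\right) 1370 + 218 = -19180 + 218 = -18962$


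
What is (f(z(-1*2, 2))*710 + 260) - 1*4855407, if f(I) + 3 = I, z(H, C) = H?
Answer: -4858697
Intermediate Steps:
f(I) = -3 + I
(f(z(-1*2, 2))*710 + 260) - 1*4855407 = ((-3 - 1*2)*710 + 260) - 1*4855407 = ((-3 - 2)*710 + 260) - 4855407 = (-5*710 + 260) - 4855407 = (-3550 + 260) - 4855407 = -3290 - 4855407 = -4858697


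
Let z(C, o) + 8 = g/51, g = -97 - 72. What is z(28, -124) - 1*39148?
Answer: -1997125/51 ≈ -39159.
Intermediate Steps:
g = -169
z(C, o) = -577/51 (z(C, o) = -8 - 169/51 = -577/51)
z(28, -124) - 1*39148 = -577/51 - 1*39148 = -577/51 - 39148 = -1997125/51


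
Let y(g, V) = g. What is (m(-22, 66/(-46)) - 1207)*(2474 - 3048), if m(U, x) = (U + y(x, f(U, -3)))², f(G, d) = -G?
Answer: 199741668/529 ≈ 3.7758e+5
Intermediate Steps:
m(U, x) = (U + x)²
(m(-22, 66/(-46)) - 1207)*(2474 - 3048) = ((-22 + 66/(-46))² - 1207)*(2474 - 3048) = ((-22 + 66*(-1/46))² - 1207)*(-574) = ((-22 - 33/23)² - 1207)*(-574) = ((-539/23)² - 1207)*(-574) = (290521/529 - 1207)*(-574) = -347982/529*(-574) = 199741668/529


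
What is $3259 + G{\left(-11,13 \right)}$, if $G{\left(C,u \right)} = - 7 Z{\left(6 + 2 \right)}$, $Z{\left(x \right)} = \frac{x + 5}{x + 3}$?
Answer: $\frac{35758}{11} \approx 3250.7$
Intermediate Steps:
$Z{\left(x \right)} = \frac{5 + x}{3 + x}$
$G{\left(C,u \right)} = - \frac{91}{11}$ ($G{\left(C,u \right)} = - 7 \frac{5 + \left(6 + 2\right)}{3 + \left(6 + 2\right)} = - 7 \frac{5 + 8}{3 + 8} = - 7 \cdot \frac{1}{11} \cdot 13 = \left(-7\right) \frac{13}{11} = - \frac{91}{11}$)
$3259 + G{\left(-11,13 \right)} = 3259 - \frac{91}{11} = \frac{35758}{11}$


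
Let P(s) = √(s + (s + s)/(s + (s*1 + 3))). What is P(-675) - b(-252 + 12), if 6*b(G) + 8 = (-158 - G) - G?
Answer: -157/3 + 15*I*√603905/449 ≈ -52.333 + 25.961*I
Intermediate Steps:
b(G) = -83/3 - G/3 (b(G) = -4/3 + ((-158 - G) - G)/6 = -4/3 + (-158 - 2*G)/6 = -4/3 + (-79/3 - G/3) = -83/3 - G/3)
P(s) = √(s + 2*s/(3 + 2*s)) (P(s) = √(s + (2*s)/(s + (s + 3))) = √(s + (2*s)/(s + (3 + s))) = √(s + (2*s)/(3 + 2*s)) = √(s + 2*s/(3 + 2*s)))
P(-675) - b(-252 + 12) = √(-675*(5 + 2*(-675))/(3 + 2*(-675))) - (-83/3 - (-252 + 12)/3) = √(-675*(5 - 1350)/(3 - 1350)) - (-83/3 - ⅓*(-240)) = √(-675*(-1345)/(-1347)) - (-83/3 + 80) = √(-675*(-1/1347)*(-1345)) - 1*157/3 = √(-302625/449) - 157/3 = 15*I*√603905/449 - 157/3 = -157/3 + 15*I*√603905/449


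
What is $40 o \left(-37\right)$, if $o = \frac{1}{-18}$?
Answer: $\frac{740}{9} \approx 82.222$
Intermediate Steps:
$o = - \frac{1}{18} \approx -0.055556$
$40 o \left(-37\right) = 40 \left(- \frac{1}{18}\right) \left(-37\right) = \left(- \frac{20}{9}\right) \left(-37\right) = \frac{740}{9}$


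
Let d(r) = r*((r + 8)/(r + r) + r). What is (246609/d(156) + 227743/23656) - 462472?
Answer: -133563663843549/288816104 ≈ -4.6245e+5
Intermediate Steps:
d(r) = r*(r + (8 + r)/(2*r)) (d(r) = r*((8 + r)/((2*r)) + r) = r*((8 + r)*(1/(2*r)) + r) = r*((8 + r)/(2*r) + r) = r*(r + (8 + r)/(2*r)))
(246609/d(156) + 227743/23656) - 462472 = (246609/(4 + 156**2 + (1/2)*156) + 227743/23656) - 462472 = (246609/(4 + 24336 + 78) + 227743*(1/23656)) - 462472 = (246609/24418 + 227743/23656) - 462472 = 5697405539/288816104 - 462472 = -133563663843549/288816104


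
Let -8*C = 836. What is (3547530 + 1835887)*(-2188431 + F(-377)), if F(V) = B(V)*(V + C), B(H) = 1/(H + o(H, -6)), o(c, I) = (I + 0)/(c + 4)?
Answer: -3313235249003491227/281230 ≈ -1.1781e+13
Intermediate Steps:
C = -209/2 (C = -⅛*836 = -209/2 ≈ -104.50)
o(c, I) = I/(4 + c)
B(H) = 1/(H - 6/(4 + H))
F(V) = (4 + V)*(-209/2 + V)/(-6 + V*(4 + V)) (F(V) = ((4 + V)/(-6 + V*(4 + V)))*(V - 209/2) = ((4 + V)/(-6 + V*(4 + V)))*(-209/2 + V) = (4 + V)*(-209/2 + V)/(-6 + V*(4 + V)))
(3547530 + 1835887)*(-2188431 + F(-377)) = (3547530 + 1835887)*(-2188431 + (-209 + 2*(-377))*(4 - 377)/(2*(-6 - 377*(4 - 377)))) = 5383417*(-2188431 + (½)*(-209 - 754)*(-373)/(-6 - 377*(-373))) = 5383417*(-2188431 + (½)*(-963)*(-373)/(-6 + 140621)) = 5383417*(-2188431 + (½)*(-963)*(-373)/140615) = 5383417*(-2188431 + (½)*(1/140615)*(-963)*(-373)) = 5383417*(-2188431 + 359199/281230) = 5383417*(-615452090931/281230) = -3313235249003491227/281230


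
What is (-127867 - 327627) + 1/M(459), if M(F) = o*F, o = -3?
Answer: -627215239/1377 ≈ -4.5549e+5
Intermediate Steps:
M(F) = -3*F
(-127867 - 327627) + 1/M(459) = (-127867 - 327627) + 1/(-3*459) = -455494 + 1/(-1377) = -455494 - 1/1377 = -627215239/1377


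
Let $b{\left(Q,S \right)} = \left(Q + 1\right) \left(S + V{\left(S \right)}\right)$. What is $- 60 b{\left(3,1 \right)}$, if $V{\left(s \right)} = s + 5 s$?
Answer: $-1680$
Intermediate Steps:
$V{\left(s \right)} = 6 s$
$b{\left(Q,S \right)} = 7 S \left(1 + Q\right)$ ($b{\left(Q,S \right)} = \left(Q + 1\right) \left(S + 6 S\right) = \left(1 + Q\right) 7 S = 7 S \left(1 + Q\right)$)
$- 60 b{\left(3,1 \right)} = - 60 \cdot 7 \cdot 1 \left(1 + 3\right) = - 60 \cdot 7 \cdot 1 \cdot 4 = \left(-60\right) 28 = -1680$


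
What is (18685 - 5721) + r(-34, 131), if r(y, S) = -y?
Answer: 12998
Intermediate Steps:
(18685 - 5721) + r(-34, 131) = (18685 - 5721) - 1*(-34) = 12964 + 34 = 12998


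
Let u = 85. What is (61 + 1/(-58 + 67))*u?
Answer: 46750/9 ≈ 5194.4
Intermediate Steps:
(61 + 1/(-58 + 67))*u = (61 + 1/(-58 + 67))*85 = (61 + 1/9)*85 = (61 + ⅑)*85 = (550/9)*85 = 46750/9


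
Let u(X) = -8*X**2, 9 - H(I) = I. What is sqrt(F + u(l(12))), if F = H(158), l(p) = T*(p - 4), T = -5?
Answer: I*sqrt(12949) ≈ 113.79*I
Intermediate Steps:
l(p) = 20 - 5*p (l(p) = -5*(p - 4) = -5*(-4 + p) = 20 - 5*p)
H(I) = 9 - I
F = -149 (F = 9 - 1*158 = 9 - 158 = -149)
sqrt(F + u(l(12))) = sqrt(-149 - 8*(20 - 5*12)**2) = sqrt(-149 - 8*(20 - 60)**2) = sqrt(-149 - 8*(-40)**2) = sqrt(-149 - 8*1600) = sqrt(-149 - 12800) = sqrt(-12949) = I*sqrt(12949)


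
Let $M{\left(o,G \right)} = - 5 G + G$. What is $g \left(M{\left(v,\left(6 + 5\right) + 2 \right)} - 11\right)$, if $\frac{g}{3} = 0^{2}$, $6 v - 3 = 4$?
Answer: $0$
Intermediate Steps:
$v = \frac{7}{6}$ ($v = \frac{1}{2} + \frac{1}{6} \cdot 4 = \frac{1}{2} + \frac{2}{3} = \frac{7}{6} \approx 1.1667$)
$M{\left(o,G \right)} = - 4 G$
$g = 0$ ($g = 3 \cdot 0^{2} = 3 \cdot 0 = 0$)
$g \left(M{\left(v,\left(6 + 5\right) + 2 \right)} - 11\right) = 0 \left(- 4 \left(\left(6 + 5\right) + 2\right) - 11\right) = 0 \left(- 4 \left(11 + 2\right) - 11\right) = 0 \left(\left(-4\right) 13 - 11\right) = 0 \left(-52 - 11\right) = 0 \left(-63\right) = 0$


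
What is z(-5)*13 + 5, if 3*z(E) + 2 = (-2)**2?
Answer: 41/3 ≈ 13.667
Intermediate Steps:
z(E) = 2/3 (z(E) = -2/3 + (1/3)*(-2)**2 = -2/3 + (1/3)*4 = -2/3 + 4/3 = 2/3)
z(-5)*13 + 5 = (2/3)*13 + 5 = 26/3 + 5 = 41/3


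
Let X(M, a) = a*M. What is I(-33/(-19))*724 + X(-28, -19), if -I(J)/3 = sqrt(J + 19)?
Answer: 532 - 2172*sqrt(7486)/19 ≈ -9358.8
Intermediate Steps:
X(M, a) = M*a
I(J) = -3*sqrt(19 + J) (I(J) = -3*sqrt(J + 19) = -3*sqrt(19 + J))
I(-33/(-19))*724 + X(-28, -19) = -3*sqrt(19 - 33/(-19))*724 - 28*(-19) = -3*sqrt(19 - 33*(-1/19))*724 + 532 = -3*sqrt(19 + 33/19)*724 + 532 = -3*sqrt(7486)/19*724 + 532 = -2172*sqrt(7486)/19 + 532 = 532 - 2172*sqrt(7486)/19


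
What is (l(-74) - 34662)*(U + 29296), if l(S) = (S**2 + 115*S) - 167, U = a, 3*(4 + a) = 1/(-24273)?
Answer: -8973590516429/8091 ≈ -1.1091e+9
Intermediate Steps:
a = -291277/72819 (a = -4 + (1/3)/(-24273) = -4 + (1/3)*(-1/24273) = -4 - 1/72819 = -291277/72819 ≈ -4.0000)
U = -291277/72819 ≈ -4.0000
l(S) = -167 + S**2 + 115*S
(l(-74) - 34662)*(U + 29296) = ((-167 + (-74)**2 + 115*(-74)) - 34662)*(-291277/72819 + 29296) = ((-167 + 5476 - 8510) - 34662)*(2133014147/72819) = (-3201 - 34662)*(2133014147/72819) = -37863*2133014147/72819 = -8973590516429/8091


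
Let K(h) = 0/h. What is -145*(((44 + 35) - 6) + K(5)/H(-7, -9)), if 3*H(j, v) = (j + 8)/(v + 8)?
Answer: -10585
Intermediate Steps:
H(j, v) = (8 + j)/(3*(8 + v)) (H(j, v) = ((j + 8)/(v + 8))/3 = ((8 + j)/(8 + v))/3 = (8 + j)/(3*(8 + v)))
K(h) = 0
-145*(((44 + 35) - 6) + K(5)/H(-7, -9)) = -145*(((44 + 35) - 6) + 0/(((8 - 7)/(3*(8 - 9))))) = -145*((79 - 6) + 0/(((⅓)*1/(-1)))) = -145*(73 + 0/(((⅓)*(-1)*1))) = -145*(73 + 0/(-⅓)) = -145*(73 + 0*(-3)) = -145*(73 + 0) = -145*73 = -10585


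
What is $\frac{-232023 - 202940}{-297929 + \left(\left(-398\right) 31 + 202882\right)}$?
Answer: $\frac{434963}{107385} \approx 4.0505$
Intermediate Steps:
$\frac{-232023 - 202940}{-297929 + \left(\left(-398\right) 31 + 202882\right)} = - \frac{434963}{-297929 + \left(-12338 + 202882\right)} = - \frac{434963}{-297929 + 190544} = - \frac{434963}{-107385} = \left(-434963\right) \left(- \frac{1}{107385}\right) = \frac{434963}{107385}$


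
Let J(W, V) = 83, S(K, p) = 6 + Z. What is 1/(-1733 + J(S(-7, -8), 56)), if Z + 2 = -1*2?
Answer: -1/1650 ≈ -0.00060606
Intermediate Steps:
Z = -4 (Z = -2 - 1*2 = -2 - 2 = -4)
S(K, p) = 2 (S(K, p) = 6 - 4 = 2)
1/(-1733 + J(S(-7, -8), 56)) = 1/(-1733 + 83) = 1/(-1650) = -1/1650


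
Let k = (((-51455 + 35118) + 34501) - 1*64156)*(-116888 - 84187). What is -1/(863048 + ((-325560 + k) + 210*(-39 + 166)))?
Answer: -1/9248405558 ≈ -1.0813e-10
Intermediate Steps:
k = 9247841400 (k = ((-16337 + 34501) - 64156)*(-201075) = (18164 - 64156)*(-201075) = -45992*(-201075) = 9247841400)
-1/(863048 + ((-325560 + k) + 210*(-39 + 166))) = -1/(863048 + ((-325560 + 9247841400) + 210*(-39 + 166))) = -1/(863048 + (9247515840 + 210*127)) = -1/(863048 + (9247515840 + 26670)) = -1/(863048 + 9247542510) = -1/9248405558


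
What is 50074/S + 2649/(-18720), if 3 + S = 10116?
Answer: 101177327/21035040 ≈ 4.8099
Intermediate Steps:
S = 10113 (S = -3 + 10116 = 10113)
50074/S + 2649/(-18720) = 50074/10113 + 2649/(-18720) = 50074*(1/10113) + 2649*(-1/18720) = 50074/10113 - 883/6240 = 101177327/21035040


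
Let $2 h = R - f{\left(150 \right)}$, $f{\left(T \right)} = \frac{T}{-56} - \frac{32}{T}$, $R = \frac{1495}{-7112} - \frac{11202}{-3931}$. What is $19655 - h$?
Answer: $\frac{82413429057973}{4193590800} \approx 19652.0$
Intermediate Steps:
$R = \frac{73791779}{27957272}$ ($R = 1495 \left(- \frac{1}{7112}\right) - - \frac{11202}{3931} = - \frac{1495}{7112} + \frac{11202}{3931} = \frac{73791779}{27957272} \approx 2.6395$)
$f{\left(T \right)} = - \frac{32}{T} - \frac{T}{56}$ ($f{\left(T \right)} = T \left(- \frac{1}{56}\right) - \frac{32}{T} = - \frac{T}{56} - \frac{32}{T} = - \frac{32}{T} - \frac{T}{56}$)
$h = \frac{11598116027}{4193590800}$ ($h = \frac{\frac{73791779}{27957272} - \left(- \frac{32}{150} - \frac{75}{28}\right)}{2} = \frac{\frac{73791779}{27957272} - \left(\left(-32\right) \frac{1}{150} - \frac{75}{28}\right)}{2} = \frac{\frac{73791779}{27957272} - \left(- \frac{16}{75} - \frac{75}{28}\right)}{2} = \frac{\frac{73791779}{27957272} - - \frac{6073}{2100}}{2} = \frac{\frac{73791779}{27957272} + \frac{6073}{2100}}{2} = \frac{1}{2} \cdot \frac{11598116027}{2096795400} = \frac{11598116027}{4193590800} \approx 2.7657$)
$19655 - h = 19655 - \frac{11598116027}{4193590800} = \frac{82413429057973}{4193590800}$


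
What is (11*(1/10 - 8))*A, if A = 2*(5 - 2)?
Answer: -2607/5 ≈ -521.40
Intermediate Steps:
A = 6 (A = 2*3 = 6)
(11*(1/10 - 8))*A = (11*(1/10 - 8))*6 = (11*(⅒ - 8))*6 = (11*(-79/10))*6 = -869/10*6 = -2607/5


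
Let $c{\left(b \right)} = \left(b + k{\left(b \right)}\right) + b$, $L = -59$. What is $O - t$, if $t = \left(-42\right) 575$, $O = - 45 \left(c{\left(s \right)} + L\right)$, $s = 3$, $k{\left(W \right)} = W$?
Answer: $26400$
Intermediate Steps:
$c{\left(b \right)} = 3 b$ ($c{\left(b \right)} = \left(b + b\right) + b = 2 b + b = 3 b$)
$O = 2250$ ($O = - 45 \left(3 \cdot 3 - 59\right) = - 45 \left(9 - 59\right) = \left(-45\right) \left(-50\right) = 2250$)
$t = -24150$
$O - t = 2250 - -24150 = 2250 + 24150 = 26400$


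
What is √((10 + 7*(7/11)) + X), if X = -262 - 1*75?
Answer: 2*I*√9757/11 ≈ 17.96*I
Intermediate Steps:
X = -337 (X = -262 - 75 = -337)
√((10 + 7*(7/11)) + X) = √((10 + 7*(7/11)) - 337) = √((10 + 49/11) - 337) = √(159/11 - 337) = √(-3548/11) = 2*I*√9757/11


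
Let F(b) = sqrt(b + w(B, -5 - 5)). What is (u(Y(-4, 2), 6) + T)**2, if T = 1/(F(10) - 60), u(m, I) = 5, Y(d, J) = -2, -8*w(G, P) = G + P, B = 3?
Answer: 6824439307/274812123 - 190780*sqrt(174)/274812123 ≈ 24.824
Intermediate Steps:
w(G, P) = -G/8 - P/8 (w(G, P) = -(G + P)/8 = -G/8 - P/8)
F(b) = sqrt(7/8 + b) (F(b) = sqrt(b + (-1/8*3 - (-5 - 5)/8)) = sqrt(b + (-3/8 - 1/8*(-10))) = sqrt(b + (-3/8 + 5/4)) = sqrt(b + 7/8) = sqrt(7/8 + b))
T = 1/(-60 + sqrt(174)/4) (T = 1/(sqrt(14 + 16*10)/4 - 60) = 1/(sqrt(14 + 160)/4 - 60) = 1/(sqrt(174)/4 - 60) = 1/(-60 + sqrt(174)/4) ≈ -0.017636)
(u(Y(-4, 2), 6) + T)**2 = (5 + (-160/9571 - 2*sqrt(174)/28713))**2 = (47695/9571 - 2*sqrt(174)/28713)**2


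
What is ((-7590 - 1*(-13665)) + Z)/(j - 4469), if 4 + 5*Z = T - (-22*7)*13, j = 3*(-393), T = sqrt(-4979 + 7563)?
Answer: -32373/28240 - sqrt(646)/14120 ≈ -1.1482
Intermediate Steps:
T = 2*sqrt(646) (T = sqrt(2584) = 2*sqrt(646) ≈ 50.833)
j = -1179
Z = 1998/5 + 2*sqrt(646)/5 (Z = -4/5 + (2*sqrt(646) - (-22*7)*13)/5 = -4/5 + (2*sqrt(646) - (-154)*13)/5 = -4/5 + (2*sqrt(646) - 1*(-2002))/5 = -4/5 + (2*sqrt(646) + 2002)/5 = -4/5 + (2002 + 2*sqrt(646))/5 = -4/5 + (2002/5 + 2*sqrt(646)/5) = 1998/5 + 2*sqrt(646)/5 ≈ 409.77)
((-7590 - 1*(-13665)) + Z)/(j - 4469) = ((-7590 - 1*(-13665)) + (1998/5 + 2*sqrt(646)/5))/(-1179 - 4469) = ((-7590 + 13665) + (1998/5 + 2*sqrt(646)/5))/(-5648) = (6075 + (1998/5 + 2*sqrt(646)/5))*(-1/5648) = (32373/5 + 2*sqrt(646)/5)*(-1/5648) = -32373/28240 - sqrt(646)/14120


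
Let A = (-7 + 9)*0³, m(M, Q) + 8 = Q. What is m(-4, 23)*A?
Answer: 0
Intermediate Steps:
m(M, Q) = -8 + Q
A = 0 (A = 2*0 = 0)
m(-4, 23)*A = (-8 + 23)*0 = 15*0 = 0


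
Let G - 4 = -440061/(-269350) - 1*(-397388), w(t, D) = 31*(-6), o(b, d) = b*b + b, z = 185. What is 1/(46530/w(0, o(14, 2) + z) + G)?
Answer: 8349850/3316088423841 ≈ 2.5180e-6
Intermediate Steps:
o(b, d) = b + b² (o(b, d) = b² + b = b + b²)
w(t, D) = -186
G = 107037975261/269350 (G = 4 + (-440061/(-269350) - 1*(-397388)) = 4 + (-440061*(-1/269350) + 397388) = 4 + (440061/269350 + 397388) = 4 + 107036897861/269350 = 107037975261/269350 ≈ 3.9739e+5)
1/(46530/w(0, o(14, 2) + z) + G) = 1/(46530/(-186) + 107037975261/269350) = 1/(46530*(-1/186) + 107037975261/269350) = 1/(-7755/31 + 107037975261/269350) = 1/(3316088423841/8349850) = 8349850/3316088423841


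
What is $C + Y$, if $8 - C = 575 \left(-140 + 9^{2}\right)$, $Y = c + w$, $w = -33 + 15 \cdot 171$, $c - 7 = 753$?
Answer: $37225$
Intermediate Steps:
$c = 760$ ($c = 7 + 753 = 760$)
$w = 2532$ ($w = -33 + 2565 = 2532$)
$Y = 3292$ ($Y = 760 + 2532 = 3292$)
$C = 33933$ ($C = 8 - 575 \left(-140 + 9^{2}\right) = 8 - 575 \left(-140 + 81\right) = 8 - 575 \left(-59\right) = 8 - -33925 = 8 + 33925 = 33933$)
$C + Y = 33933 + 3292 = 37225$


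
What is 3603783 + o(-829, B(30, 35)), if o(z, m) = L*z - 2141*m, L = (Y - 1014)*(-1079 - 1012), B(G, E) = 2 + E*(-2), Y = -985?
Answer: -3461395190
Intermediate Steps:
B(G, E) = 2 - 2*E
L = 4179909 (L = (-985 - 1014)*(-1079 - 1012) = -1999*(-2091) = 4179909)
o(z, m) = -2141*m + 4179909*z (o(z, m) = 4179909*z - 2141*m = -2141*m + 4179909*z)
3603783 + o(-829, B(30, 35)) = 3603783 + (-2141*(2 - 2*35) + 4179909*(-829)) = 3603783 + (-2141*(2 - 70) - 3465144561) = 3603783 + (-2141*(-68) - 3465144561) = 3603783 + (145588 - 3465144561) = 3603783 - 3464998973 = -3461395190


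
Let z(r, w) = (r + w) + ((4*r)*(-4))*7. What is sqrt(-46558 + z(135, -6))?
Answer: I*sqrt(61549) ≈ 248.09*I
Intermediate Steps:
z(r, w) = w - 111*r (z(r, w) = (r + w) - 16*r*7 = (r + w) - 112*r = w - 111*r)
sqrt(-46558 + z(135, -6)) = sqrt(-46558 + (-6 - 111*135)) = sqrt(-46558 + (-6 - 14985)) = sqrt(-46558 - 14991) = sqrt(-61549) = I*sqrt(61549)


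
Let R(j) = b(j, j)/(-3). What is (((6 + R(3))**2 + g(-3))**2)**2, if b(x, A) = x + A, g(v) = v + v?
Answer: 10000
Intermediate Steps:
g(v) = 2*v
b(x, A) = A + x
R(j) = -2*j/3 (R(j) = (j + j)/(-3) = (2*j)*(-1/3) = -2*j/3)
(((6 + R(3))**2 + g(-3))**2)**2 = (((6 - 2/3*3)**2 + 2*(-3))**2)**2 = (((6 - 2)**2 - 6)**2)**2 = ((4**2 - 6)**2)**2 = ((16 - 6)**2)**2 = (10**2)**2 = 100**2 = 10000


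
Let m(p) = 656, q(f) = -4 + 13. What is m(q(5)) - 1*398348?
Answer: -397692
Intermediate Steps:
q(f) = 9
m(q(5)) - 1*398348 = 656 - 1*398348 = 656 - 398348 = -397692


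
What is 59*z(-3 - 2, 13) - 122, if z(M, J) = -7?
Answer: -535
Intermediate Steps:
59*z(-3 - 2, 13) - 122 = 59*(-7) - 122 = -413 - 122 = -535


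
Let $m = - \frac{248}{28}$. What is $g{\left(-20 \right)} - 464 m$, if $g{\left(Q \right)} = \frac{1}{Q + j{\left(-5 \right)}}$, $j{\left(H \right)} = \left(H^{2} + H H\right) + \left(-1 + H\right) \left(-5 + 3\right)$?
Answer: $\frac{172609}{42} \approx 4109.7$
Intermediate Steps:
$j{\left(H \right)} = 2 - 2 H + 2 H^{2}$ ($j{\left(H \right)} = \left(H^{2} + H^{2}\right) + \left(-1 + H\right) \left(-2\right) = 2 H^{2} - \left(-2 + 2 H\right) = 2 - 2 H + 2 H^{2}$)
$g{\left(Q \right)} = \frac{1}{62 + Q}$ ($g{\left(Q \right)} = \frac{1}{Q + \left(2 - -10 + 2 \left(-5\right)^{2}\right)} = \frac{1}{Q + \left(2 + 10 + 2 \cdot 25\right)} = \frac{1}{Q + \left(2 + 10 + 50\right)} = \frac{1}{Q + 62} = \frac{1}{62 + Q}$)
$m = - \frac{62}{7}$ ($m = \left(-248\right) \frac{1}{28} = - \frac{62}{7} \approx -8.8571$)
$g{\left(-20 \right)} - 464 m = \frac{1}{62 - 20} - - \frac{28768}{7} = \frac{1}{42} + \frac{28768}{7} = \frac{172609}{42}$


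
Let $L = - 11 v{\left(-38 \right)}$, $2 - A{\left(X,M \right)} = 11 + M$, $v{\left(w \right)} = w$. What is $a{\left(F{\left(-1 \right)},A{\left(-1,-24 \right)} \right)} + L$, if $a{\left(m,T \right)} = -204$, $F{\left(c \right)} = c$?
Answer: $214$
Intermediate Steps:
$A{\left(X,M \right)} = -9 - M$ ($A{\left(X,M \right)} = 2 - \left(11 + M\right) = -9 - M$)
$L = 418$ ($L = \left(-11\right) \left(-38\right) = 418$)
$a{\left(F{\left(-1 \right)},A{\left(-1,-24 \right)} \right)} + L = -204 + 418 = 214$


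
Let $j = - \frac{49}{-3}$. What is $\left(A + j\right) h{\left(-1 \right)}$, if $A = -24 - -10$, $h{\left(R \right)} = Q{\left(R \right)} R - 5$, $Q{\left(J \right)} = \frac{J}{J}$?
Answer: $-14$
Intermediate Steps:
$Q{\left(J \right)} = 1$
$j = \frac{49}{3}$ ($j = \left(-49\right) \left(- \frac{1}{3}\right) = \frac{49}{3} \approx 16.333$)
$h{\left(R \right)} = -5 + R$ ($h{\left(R \right)} = 1 R - 5 = R - 5 = -5 + R$)
$A = -14$ ($A = -24 + 10 = -14$)
$\left(A + j\right) h{\left(-1 \right)} = \left(-14 + \frac{49}{3}\right) \left(-5 - 1\right) = \frac{7}{3} \left(-6\right) = -14$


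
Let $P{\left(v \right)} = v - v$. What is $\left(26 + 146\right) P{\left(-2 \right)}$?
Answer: $0$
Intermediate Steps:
$P{\left(v \right)} = 0$
$\left(26 + 146\right) P{\left(-2 \right)} = \left(26 + 146\right) 0 = 172 \cdot 0 = 0$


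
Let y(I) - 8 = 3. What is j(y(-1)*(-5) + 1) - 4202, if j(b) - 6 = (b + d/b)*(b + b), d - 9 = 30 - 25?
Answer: 1664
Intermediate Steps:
y(I) = 11 (y(I) = 8 + 3 = 11)
d = 14 (d = 9 + (30 - 25) = 9 + 5 = 14)
j(b) = 6 + 2*b*(b + 14/b) (j(b) = 6 + (b + 14/b)*(b + b) = 6 + (b + 14/b)*(2*b) = 6 + 2*b*(b + 14/b))
j(y(-1)*(-5) + 1) - 4202 = (34 + 2*(11*(-5) + 1)²) - 4202 = (34 + 2*(-55 + 1)²) - 4202 = (34 + 2*(-54)²) - 4202 = (34 + 2*2916) - 4202 = (34 + 5832) - 4202 = 5866 - 4202 = 1664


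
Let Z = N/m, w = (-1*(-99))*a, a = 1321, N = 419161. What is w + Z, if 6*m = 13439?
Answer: 1760053947/13439 ≈ 1.3097e+5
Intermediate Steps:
m = 13439/6 (m = (⅙)*13439 = 13439/6 ≈ 2239.8)
w = 130779 (w = -1*(-99)*1321 = 99*1321 = 130779)
Z = 2514966/13439 (Z = 419161/(13439/6) = 419161*(6/13439) = 2514966/13439 ≈ 187.14)
w + Z = 130779 + 2514966/13439 = 1760053947/13439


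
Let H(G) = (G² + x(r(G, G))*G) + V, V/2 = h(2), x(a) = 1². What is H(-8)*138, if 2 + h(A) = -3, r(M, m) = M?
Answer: 6348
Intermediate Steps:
h(A) = -5 (h(A) = -2 - 3 = -5)
x(a) = 1
V = -10 (V = 2*(-5) = -10)
H(G) = -10 + G + G² (H(G) = (G² + 1*G) - 10 = (G² + G) - 10 = (G + G²) - 10 = -10 + G + G²)
H(-8)*138 = (-10 - 8 + (-8)²)*138 = (-10 - 8 + 64)*138 = 46*138 = 6348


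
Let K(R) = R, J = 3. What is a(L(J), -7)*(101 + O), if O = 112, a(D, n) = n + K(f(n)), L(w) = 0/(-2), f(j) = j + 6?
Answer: -1704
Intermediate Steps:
f(j) = 6 + j
L(w) = 0 (L(w) = 0*(-½) = 0)
a(D, n) = 6 + 2*n (a(D, n) = n + (6 + n) = 6 + 2*n)
a(L(J), -7)*(101 + O) = (6 + 2*(-7))*(101 + 112) = (6 - 14)*213 = -8*213 = -1704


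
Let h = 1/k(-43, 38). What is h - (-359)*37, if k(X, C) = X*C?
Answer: 21704421/1634 ≈ 13283.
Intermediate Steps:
k(X, C) = C*X
h = -1/1634 (h = 1/(38*(-43)) = 1/(-1634) = -1/1634 ≈ -0.00061200)
h - (-359)*37 = -1/1634 - (-359)*37 = -1/1634 - 1*(-13283) = -1/1634 + 13283 = 21704421/1634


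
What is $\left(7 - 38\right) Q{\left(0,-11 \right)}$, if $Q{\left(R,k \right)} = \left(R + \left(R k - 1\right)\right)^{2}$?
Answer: $-31$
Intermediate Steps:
$Q{\left(R,k \right)} = \left(-1 + R + R k\right)^{2}$ ($Q{\left(R,k \right)} = \left(R + \left(-1 + R k\right)\right)^{2} = \left(-1 + R + R k\right)^{2}$)
$\left(7 - 38\right) Q{\left(0,-11 \right)} = \left(7 - 38\right) \left(-1 + 0 + 0 \left(-11\right)\right)^{2} = - 31 \left(-1 + 0 + 0\right)^{2} = - 31 \left(-1\right)^{2} = \left(-31\right) 1 = -31$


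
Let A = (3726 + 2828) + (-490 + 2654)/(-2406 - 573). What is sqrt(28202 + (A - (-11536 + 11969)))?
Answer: sqrt(33843443543)/993 ≈ 185.26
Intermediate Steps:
A = 19522202/2979 (A = 6554 + 2164/(-2979) = 6554 + 2164*(-1/2979) = 6554 - 2164/2979 = 19522202/2979 ≈ 6553.3)
sqrt(28202 + (A - (-11536 + 11969))) = sqrt(28202 + (19522202/2979 - (-11536 + 11969))) = sqrt(28202 + (19522202/2979 - 1*433)) = sqrt(28202 + (19522202/2979 - 433)) = sqrt(28202 + 18232295/2979) = sqrt(102246053/2979) = sqrt(33843443543)/993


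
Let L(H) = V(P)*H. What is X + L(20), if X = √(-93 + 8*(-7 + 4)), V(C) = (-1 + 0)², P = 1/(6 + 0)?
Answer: 20 + 3*I*√13 ≈ 20.0 + 10.817*I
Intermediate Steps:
P = ⅙ (P = 1/6 = ⅙ ≈ 0.16667)
V(C) = 1 (V(C) = (-1)² = 1)
X = 3*I*√13 (X = √(-93 + 8*(-3)) = √(-93 - 24) = √(-117) = 3*I*√13 ≈ 10.817*I)
L(H) = H (L(H) = 1*H = H)
X + L(20) = 3*I*√13 + 20 = 20 + 3*I*√13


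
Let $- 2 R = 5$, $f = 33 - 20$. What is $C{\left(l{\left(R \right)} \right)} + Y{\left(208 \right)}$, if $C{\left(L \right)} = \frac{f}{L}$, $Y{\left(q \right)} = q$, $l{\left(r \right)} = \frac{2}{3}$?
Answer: $\frac{455}{2} \approx 227.5$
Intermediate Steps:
$f = 13$
$R = - \frac{5}{2}$ ($R = \left(- \frac{1}{2}\right) 5 = - \frac{5}{2} \approx -2.5$)
$l{\left(r \right)} = \frac{2}{3}$ ($l{\left(r \right)} = 2 \cdot \frac{1}{3} = \frac{2}{3}$)
$C{\left(L \right)} = \frac{13}{L}$
$C{\left(l{\left(R \right)} \right)} + Y{\left(208 \right)} = \frac{13}{\frac{2}{3}} + 208 = 13 \cdot \frac{3}{2} + 208 = \frac{39}{2} + 208 = \frac{455}{2}$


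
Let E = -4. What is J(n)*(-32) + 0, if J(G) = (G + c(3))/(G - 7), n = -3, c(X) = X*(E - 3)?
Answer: -384/5 ≈ -76.800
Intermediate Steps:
c(X) = -7*X (c(X) = X*(-4 - 3) = X*(-7) = -7*X)
J(G) = (-21 + G)/(-7 + G) (J(G) = (G - 7*3)/(G - 7) = (G - 21)/(-7 + G) = (-21 + G)/(-7 + G))
J(n)*(-32) + 0 = ((-21 - 3)/(-7 - 3))*(-32) + 0 = (-24/(-10))*(-32) + 0 = -⅒*(-24)*(-32) + 0 = (12/5)*(-32) + 0 = -384/5 + 0 = -384/5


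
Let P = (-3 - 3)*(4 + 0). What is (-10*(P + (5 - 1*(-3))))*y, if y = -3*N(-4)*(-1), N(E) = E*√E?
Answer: -3840*I ≈ -3840.0*I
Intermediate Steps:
N(E) = E^(3/2)
P = -24 (P = -6*4 = -24)
y = -24*I (y = -(-24)*I*(-1) = (24*I)*(-1) = -24*I ≈ -24.0*I)
(-10*(P + (5 - 1*(-3))))*y = (-10*(-24 + (5 - 1*(-3))))*(-24*I) = (-10*(-24 + (5 + 3)))*(-24*I) = (-10*(-24 + 8))*(-24*I) = (-10*(-16))*(-24*I) = 160*(-24*I) = -3840*I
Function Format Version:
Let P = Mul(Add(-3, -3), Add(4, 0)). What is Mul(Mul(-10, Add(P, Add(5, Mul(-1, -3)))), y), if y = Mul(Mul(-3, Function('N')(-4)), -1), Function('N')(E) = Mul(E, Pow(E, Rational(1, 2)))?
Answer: Mul(-3840, I) ≈ Mul(-3840.0, I)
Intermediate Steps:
Function('N')(E) = Pow(E, Rational(3, 2))
P = -24 (P = Mul(-6, 4) = -24)
y = Mul(-24, I) (y = Mul(Mul(-3, Pow(-4, Rational(3, 2))), -1) = Mul(Mul(-3, Mul(-8, I)), -1) = Mul(Mul(24, I), -1) = Mul(-24, I) ≈ Mul(-24.000, I))
Mul(Mul(-10, Add(P, Add(5, Mul(-1, -3)))), y) = Mul(Mul(-10, Add(-24, Add(5, Mul(-1, -3)))), Mul(-24, I)) = Mul(Mul(-10, Add(-24, Add(5, 3))), Mul(-24, I)) = Mul(Mul(-10, Add(-24, 8)), Mul(-24, I)) = Mul(Mul(-10, -16), Mul(-24, I)) = Mul(160, Mul(-24, I)) = Mul(-3840, I)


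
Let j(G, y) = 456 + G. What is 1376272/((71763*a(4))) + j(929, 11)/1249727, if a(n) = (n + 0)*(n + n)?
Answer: 107696550869/179368317402 ≈ 0.60042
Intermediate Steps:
a(n) = 2*n² (a(n) = n*(2*n) = 2*n²)
1376272/((71763*a(4))) + j(929, 11)/1249727 = 1376272/((71763*(2*4²))) + (456 + 929)/1249727 = 1376272/((71763*(2*16))) + 1385*(1/1249727) = 1376272/((71763*32)) + 1385/1249727 = 1376272/2296416 + 1385/1249727 = 1376272*(1/2296416) + 1385/1249727 = 86017/143526 + 1385/1249727 = 107696550869/179368317402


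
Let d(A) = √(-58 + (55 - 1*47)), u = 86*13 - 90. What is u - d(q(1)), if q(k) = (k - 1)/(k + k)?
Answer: 1028 - 5*I*√2 ≈ 1028.0 - 7.0711*I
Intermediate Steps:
u = 1028 (u = 1118 - 90 = 1028)
q(k) = (-1 + k)/(2*k) (q(k) = (-1 + k)/((2*k)) = (-1 + k)*(1/(2*k)) = (-1 + k)/(2*k))
d(A) = 5*I*√2 (d(A) = √(-58 + (55 - 47)) = √(-58 + 8) = √(-50) = 5*I*√2)
u - d(q(1)) = 1028 - 5*I*√2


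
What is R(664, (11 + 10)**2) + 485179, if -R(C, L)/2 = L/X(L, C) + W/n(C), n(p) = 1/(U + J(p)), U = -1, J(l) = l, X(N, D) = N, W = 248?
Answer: 156329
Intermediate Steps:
n(p) = 1/(-1 + p)
R(C, L) = 494 - 496*C (R(C, L) = -2*(L/L + 248/(1/(-1 + C))) = -2*(1 + 248*(-1 + C)) = -2*(1 + (-248 + 248*C)) = -2*(-247 + 248*C) = 494 - 496*C)
R(664, (11 + 10)**2) + 485179 = (494 - 496*664) + 485179 = (494 - 329344) + 485179 = -328850 + 485179 = 156329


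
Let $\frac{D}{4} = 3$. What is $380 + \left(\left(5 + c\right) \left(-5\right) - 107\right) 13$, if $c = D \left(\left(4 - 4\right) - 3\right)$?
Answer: $1004$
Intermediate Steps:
$D = 12$ ($D = 4 \cdot 3 = 12$)
$c = -36$ ($c = 12 \left(\left(4 - 4\right) - 3\right) = 12 \left(0 - 3\right) = 12 \left(-3\right) = -36$)
$380 + \left(\left(5 + c\right) \left(-5\right) - 107\right) 13 = 380 + \left(\left(5 - 36\right) \left(-5\right) - 107\right) 13 = 380 + \left(\left(-31\right) \left(-5\right) - 107\right) 13 = 380 + \left(155 - 107\right) 13 = 380 + 48 \cdot 13 = 380 + 624 = 1004$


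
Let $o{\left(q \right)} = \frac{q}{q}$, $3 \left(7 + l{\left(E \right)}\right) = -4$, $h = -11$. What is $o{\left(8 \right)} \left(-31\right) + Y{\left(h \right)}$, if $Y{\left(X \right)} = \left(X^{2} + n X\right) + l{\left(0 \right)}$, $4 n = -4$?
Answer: $\frac{278}{3} \approx 92.667$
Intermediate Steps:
$l{\left(E \right)} = - \frac{25}{3}$ ($l{\left(E \right)} = -7 + \frac{1}{3} \left(-4\right) = -7 - \frac{4}{3} = - \frac{25}{3}$)
$o{\left(q \right)} = 1$
$n = -1$ ($n = \frac{1}{4} \left(-4\right) = -1$)
$Y{\left(X \right)} = - \frac{25}{3} + X^{2} - X$ ($Y{\left(X \right)} = \left(X^{2} - X\right) - \frac{25}{3} = - \frac{25}{3} + X^{2} - X$)
$o{\left(8 \right)} \left(-31\right) + Y{\left(h \right)} = 1 \left(-31\right) - \left(- \frac{8}{3} - 121\right) = -31 + \left(- \frac{25}{3} + 121 + 11\right) = -31 + \frac{371}{3} = \frac{278}{3}$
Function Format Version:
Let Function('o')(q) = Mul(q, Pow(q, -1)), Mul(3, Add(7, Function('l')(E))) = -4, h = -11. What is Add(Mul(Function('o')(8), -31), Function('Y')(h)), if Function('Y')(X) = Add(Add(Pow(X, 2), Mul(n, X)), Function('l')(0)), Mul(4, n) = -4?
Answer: Rational(278, 3) ≈ 92.667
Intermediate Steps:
Function('l')(E) = Rational(-25, 3) (Function('l')(E) = Add(-7, Mul(Rational(1, 3), -4)) = Add(-7, Rational(-4, 3)) = Rational(-25, 3))
Function('o')(q) = 1
n = -1 (n = Mul(Rational(1, 4), -4) = -1)
Function('Y')(X) = Add(Rational(-25, 3), Pow(X, 2), Mul(-1, X)) (Function('Y')(X) = Add(Add(Pow(X, 2), Mul(-1, X)), Rational(-25, 3)) = Add(Rational(-25, 3), Pow(X, 2), Mul(-1, X)))
Add(Mul(Function('o')(8), -31), Function('Y')(h)) = Add(Mul(1, -31), Add(Rational(-25, 3), Pow(-11, 2), Mul(-1, -11))) = Add(-31, Add(Rational(-25, 3), 121, 11)) = Add(-31, Rational(371, 3)) = Rational(278, 3)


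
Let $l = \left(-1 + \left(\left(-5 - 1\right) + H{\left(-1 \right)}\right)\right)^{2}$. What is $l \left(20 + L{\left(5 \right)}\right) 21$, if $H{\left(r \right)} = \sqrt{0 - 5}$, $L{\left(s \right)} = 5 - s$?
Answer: $18480 - 5880 i \sqrt{5} \approx 18480.0 - 13148.0 i$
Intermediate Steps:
$H{\left(r \right)} = i \sqrt{5}$ ($H{\left(r \right)} = \sqrt{-5} = i \sqrt{5}$)
$l = \left(-7 + i \sqrt{5}\right)^{2}$ ($l = \left(-1 + \left(\left(-5 - 1\right) + i \sqrt{5}\right)\right)^{2} = \left(-1 - \left(6 - i \sqrt{5}\right)\right)^{2} = \left(-7 + i \sqrt{5}\right)^{2} \approx 44.0 - 31.305 i$)
$l \left(20 + L{\left(5 \right)}\right) 21 = \left(7 - i \sqrt{5}\right)^{2} \left(20 + \left(5 - 5\right)\right) 21 = \left(7 - i \sqrt{5}\right)^{2} \left(20 + 0\right) 21 = \left(7 - i \sqrt{5}\right)^{2} \cdot 20 \cdot 21 = 20 \left(7 - i \sqrt{5}\right)^{2} \cdot 21 = 420 \left(7 - i \sqrt{5}\right)^{2}$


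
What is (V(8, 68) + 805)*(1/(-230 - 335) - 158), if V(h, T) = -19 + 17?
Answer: -71684613/565 ≈ -1.2688e+5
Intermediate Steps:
V(h, T) = -2
(V(8, 68) + 805)*(1/(-230 - 335) - 158) = (-2 + 805)*(1/(-230 - 335) - 158) = 803*(1/(-565) - 158) = 803*(-1/565 - 158) = 803*(-89271/565) = -71684613/565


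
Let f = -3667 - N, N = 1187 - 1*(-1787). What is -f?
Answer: 6641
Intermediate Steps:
N = 2974 (N = 1187 + 1787 = 2974)
f = -6641 (f = -3667 - 1*2974 = -3667 - 2974 = -6641)
-f = -1*(-6641) = 6641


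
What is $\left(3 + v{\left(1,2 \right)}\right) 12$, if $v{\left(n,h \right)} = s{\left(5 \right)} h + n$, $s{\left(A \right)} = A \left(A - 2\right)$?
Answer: $408$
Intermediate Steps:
$s{\left(A \right)} = A \left(-2 + A\right)$
$v{\left(n,h \right)} = n + 15 h$ ($v{\left(n,h \right)} = 5 \left(-2 + 5\right) h + n = 5 \cdot 3 h + n = 15 h + n = n + 15 h$)
$\left(3 + v{\left(1,2 \right)}\right) 12 = \left(3 + \left(1 + 15 \cdot 2\right)\right) 12 = \left(3 + \left(1 + 30\right)\right) 12 = \left(3 + 31\right) 12 = 34 \cdot 12 = 408$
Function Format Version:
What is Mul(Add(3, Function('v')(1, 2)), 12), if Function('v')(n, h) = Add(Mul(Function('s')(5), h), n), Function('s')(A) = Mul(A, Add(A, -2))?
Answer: 408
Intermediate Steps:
Function('s')(A) = Mul(A, Add(-2, A))
Function('v')(n, h) = Add(n, Mul(15, h)) (Function('v')(n, h) = Add(Mul(Mul(5, Add(-2, 5)), h), n) = Add(Mul(Mul(5, 3), h), n) = Add(Mul(15, h), n) = Add(n, Mul(15, h)))
Mul(Add(3, Function('v')(1, 2)), 12) = Mul(Add(3, Add(1, Mul(15, 2))), 12) = Mul(Add(3, Add(1, 30)), 12) = Mul(Add(3, 31), 12) = Mul(34, 12) = 408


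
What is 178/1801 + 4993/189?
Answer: 9026035/340389 ≈ 26.517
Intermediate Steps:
178/1801 + 4993/189 = 9026035/340389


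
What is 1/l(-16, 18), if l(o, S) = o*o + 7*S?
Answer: 1/382 ≈ 0.0026178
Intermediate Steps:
l(o, S) = o**2 + 7*S
1/l(-16, 18) = 1/((-16)**2 + 7*18) = 1/(256 + 126) = 1/382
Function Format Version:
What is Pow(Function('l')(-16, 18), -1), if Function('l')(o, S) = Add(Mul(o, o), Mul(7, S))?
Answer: Rational(1, 382) ≈ 0.0026178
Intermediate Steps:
Function('l')(o, S) = Add(Pow(o, 2), Mul(7, S))
Pow(Function('l')(-16, 18), -1) = Pow(Add(Pow(-16, 2), Mul(7, 18)), -1) = Pow(Add(256, 126), -1) = Pow(382, -1) = Rational(1, 382)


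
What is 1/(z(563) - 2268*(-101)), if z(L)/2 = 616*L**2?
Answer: 1/390734876 ≈ 2.5593e-9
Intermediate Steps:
z(L) = 1232*L**2 (z(L) = 2*(616*L**2) = 1232*L**2)
1/(z(563) - 2268*(-101)) = 1/(1232*563**2 - 2268*(-101)) = 1/(1232*316969 + 229068) = 1/(390505808 + 229068) = 1/390734876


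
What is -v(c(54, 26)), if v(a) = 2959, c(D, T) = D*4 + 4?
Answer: -2959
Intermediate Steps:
c(D, T) = 4 + 4*D (c(D, T) = 4*D + 4 = 4 + 4*D)
-v(c(54, 26)) = -1*2959 = -2959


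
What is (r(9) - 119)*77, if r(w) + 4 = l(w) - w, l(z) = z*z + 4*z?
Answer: -1155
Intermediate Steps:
l(z) = z**2 + 4*z
r(w) = -4 - w + w*(4 + w) (r(w) = -4 + (w*(4 + w) - w) = -4 + (-w + w*(4 + w)) = -4 - w + w*(4 + w))
(r(9) - 119)*77 = ((-4 - 1*9 + 9*(4 + 9)) - 119)*77 = ((-4 - 9 + 9*13) - 119)*77 = ((-4 - 9 + 117) - 119)*77 = (104 - 119)*77 = -15*77 = -1155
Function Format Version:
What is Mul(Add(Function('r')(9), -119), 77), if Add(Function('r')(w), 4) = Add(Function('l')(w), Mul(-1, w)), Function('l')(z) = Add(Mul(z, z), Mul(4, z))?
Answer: -1155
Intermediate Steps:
Function('l')(z) = Add(Pow(z, 2), Mul(4, z))
Function('r')(w) = Add(-4, Mul(-1, w), Mul(w, Add(4, w))) (Function('r')(w) = Add(-4, Add(Mul(w, Add(4, w)), Mul(-1, w))) = Add(-4, Add(Mul(-1, w), Mul(w, Add(4, w)))) = Add(-4, Mul(-1, w), Mul(w, Add(4, w))))
Mul(Add(Function('r')(9), -119), 77) = Mul(Add(Add(-4, Mul(-1, 9), Mul(9, Add(4, 9))), -119), 77) = Mul(Add(Add(-4, -9, Mul(9, 13)), -119), 77) = Mul(Add(Add(-4, -9, 117), -119), 77) = Mul(Add(104, -119), 77) = Mul(-15, 77) = -1155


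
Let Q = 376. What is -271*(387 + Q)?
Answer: -206773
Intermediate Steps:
-271*(387 + Q) = -271*(387 + 376) = -271*763 = -206773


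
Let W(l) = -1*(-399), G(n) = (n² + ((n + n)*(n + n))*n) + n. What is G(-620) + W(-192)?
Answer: -952927821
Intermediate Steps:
G(n) = n + n² + 4*n³ (G(n) = (n² + ((2*n)*(2*n))*n) + n = (n² + (4*n²)*n) + n = (n² + 4*n³) + n = n + n² + 4*n³)
W(l) = 399
G(-620) + W(-192) = -620*(1 - 620 + 4*(-620)²) + 399 = -620*(1 - 620 + 4*384400) + 399 = -620*(1 - 620 + 1537600) + 399 = -620*1536981 + 399 = -952928220 + 399 = -952927821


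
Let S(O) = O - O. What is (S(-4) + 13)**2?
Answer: 169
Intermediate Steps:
S(O) = 0
(S(-4) + 13)**2 = (0 + 13)**2 = 13**2 = 169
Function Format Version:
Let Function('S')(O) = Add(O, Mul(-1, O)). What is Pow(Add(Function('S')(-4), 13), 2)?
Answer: 169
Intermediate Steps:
Function('S')(O) = 0
Pow(Add(Function('S')(-4), 13), 2) = Pow(Add(0, 13), 2) = Pow(13, 2) = 169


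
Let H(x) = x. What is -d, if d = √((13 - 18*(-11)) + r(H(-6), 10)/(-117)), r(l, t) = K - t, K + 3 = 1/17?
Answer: -√92797679/663 ≈ -14.530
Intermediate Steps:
K = -50/17 (K = -3 + 1/17 = -50/17 ≈ -2.9412)
r(l, t) = -50/17 - t
d = √92797679/663 (d = √((13 - 18*(-11)) + (-50/17 - 1*10)/(-117)) = √((13 + 198) + (-50/17 - 10)*(-1/117)) = √(211 - 220/17*(-1/117)) = √(211 + 220/1989) = √(419899/1989) = √92797679/663 ≈ 14.530)
-d = -√92797679/663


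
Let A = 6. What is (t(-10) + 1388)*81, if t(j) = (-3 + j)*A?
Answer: 106110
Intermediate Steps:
t(j) = -18 + 6*j (t(j) = (-3 + j)*6 = -18 + 6*j)
(t(-10) + 1388)*81 = ((-18 + 6*(-10)) + 1388)*81 = ((-18 - 60) + 1388)*81 = (-78 + 1388)*81 = 1310*81 = 106110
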